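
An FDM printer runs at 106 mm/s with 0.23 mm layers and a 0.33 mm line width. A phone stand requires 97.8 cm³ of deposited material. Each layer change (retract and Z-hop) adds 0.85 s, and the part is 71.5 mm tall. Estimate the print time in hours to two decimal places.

3.45 hours

Extrusion cross-section = 0.23 × 0.33, so 0.0759 mm².
Total extruded path = 97800/0.0759 = 1288537.5 mm.
Extrusion time = 1288537.5 / 106 = 12156 s.
Layers = ⌈71.5/0.23⌉ = 311.
Non-print overhead = 311 × 0.85, so 264.35 s.
Total = 12156 + 264.35 = 12420.35 s = 3.45 hours.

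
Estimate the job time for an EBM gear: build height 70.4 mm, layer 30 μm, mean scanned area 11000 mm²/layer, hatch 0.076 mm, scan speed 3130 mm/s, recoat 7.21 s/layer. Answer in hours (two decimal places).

Layer count = ceil(70.4 / 0.03) = 2347.
Scan path per layer = 11000 / 0.076 = 144736.8 mm.
Scan time per layer = 144736.8 / 3130, so 46.2418 s.
Per-layer time: 46.2418 + 7.21 → 53.4518 s.
2347 layers × 53.4518 s/layer = 125451.3746 s, i.e. 34.85 hours.

34.85 hours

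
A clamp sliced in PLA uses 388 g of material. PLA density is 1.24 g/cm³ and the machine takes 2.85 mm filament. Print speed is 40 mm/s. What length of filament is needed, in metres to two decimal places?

Extruded volume: 388/1.24 = 312.9032 cm³ (312903.2 mm³).
Filament cross-section = π × (2.85/2)² = 6.3794 mm².
L = V/A = 312903.2/6.3794 = 49049 mm → 49.05 m.

49.05 m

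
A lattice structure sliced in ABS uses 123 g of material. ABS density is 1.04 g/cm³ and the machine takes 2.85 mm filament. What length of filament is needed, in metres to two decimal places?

Volume = 123 g / 1.04 g·cm⁻³ = 118.2692 cm³ = 118269.2 mm³.
Cross-section of 2.85 mm filament: π·(2.85/2)² = 6.3794 mm².
L = V/A = 118269.2/6.3794 = 18539.24 mm → 18.54 m.

18.54 m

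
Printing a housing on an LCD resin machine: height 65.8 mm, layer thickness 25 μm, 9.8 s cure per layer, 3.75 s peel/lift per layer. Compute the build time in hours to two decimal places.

9.91 hours

Number of layers: 65.8 / 0.025 → 2632 (rounded up).
Cycle time = 9.8 + 3.75 = 13.55 s.
Total = 2632 × 13.55 = 35663.6 s = 9.91 hours.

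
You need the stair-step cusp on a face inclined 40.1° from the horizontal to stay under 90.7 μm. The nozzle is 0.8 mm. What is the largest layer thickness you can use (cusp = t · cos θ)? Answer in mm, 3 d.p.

0.119 mm

t = h_c / cos θ = 0.0907 / 0.7649 = 0.119 mm.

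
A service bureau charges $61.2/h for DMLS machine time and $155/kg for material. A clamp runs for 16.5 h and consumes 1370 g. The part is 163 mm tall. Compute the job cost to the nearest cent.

$1222.15

Machine cost: 61.2 × 16.5 → $1009.80.
Material charge = 155 × 1370/1000 = $212.35.
Total = 1009.80 + 212.35 = $1222.15.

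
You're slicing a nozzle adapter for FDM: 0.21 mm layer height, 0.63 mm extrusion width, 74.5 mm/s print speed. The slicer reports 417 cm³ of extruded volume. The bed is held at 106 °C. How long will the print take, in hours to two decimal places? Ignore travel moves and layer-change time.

Bead cross-section: 0.21 × 0.63 → 0.1323 mm².
Total extruded path = 417000/0.1323 = 3151927.4 mm.
Time extruding = 3151927.4 / 74.5 = 42307.8 s.
In the requested units: 42307.8 s = 11.75 hours.

11.75 hours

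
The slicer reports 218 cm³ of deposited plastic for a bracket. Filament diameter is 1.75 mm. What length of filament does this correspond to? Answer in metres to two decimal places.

90.63 m

A = π r² = π × 0.875² = 2.4053 mm².
L = 218000 mm³ / 2.4053 mm² = 90633.19 mm, i.e. 90.63 m.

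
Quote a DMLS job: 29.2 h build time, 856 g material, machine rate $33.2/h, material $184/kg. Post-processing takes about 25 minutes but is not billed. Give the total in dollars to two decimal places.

$1126.94

Time charge: 33.2 × 29.2 → $969.44.
Material cost: 184 × 856/1000 → $157.504.
Job cost: 969.44 + 157.504 = 1126.944 ≈ $1126.94.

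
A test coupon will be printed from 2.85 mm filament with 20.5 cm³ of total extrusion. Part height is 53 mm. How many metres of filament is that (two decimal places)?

3.21 m

A = π r² = π × 1.425² = 6.3794 mm².
Length = 20.5 cm³ / 6.3794 mm² = 20500 / 6.3794 = 3213.47 mm = 3.21 m.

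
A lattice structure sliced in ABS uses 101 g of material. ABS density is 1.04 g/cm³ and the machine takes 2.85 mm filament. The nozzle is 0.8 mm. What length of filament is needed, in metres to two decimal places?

15.22 m

Extruded volume: 101/1.04 = 97.1154 cm³ (97115.4 mm³).
A = π r² = π × 1.425² = 6.3794 mm².
Length = 97115.4 / 6.3794 = 15223.28 mm = 15.22 m.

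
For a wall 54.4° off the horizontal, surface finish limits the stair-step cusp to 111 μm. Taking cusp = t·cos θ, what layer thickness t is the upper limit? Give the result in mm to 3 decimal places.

0.191 mm

cos(54.4°) = 0.5821; t_max = 0.111/0.5821 = 0.191 mm.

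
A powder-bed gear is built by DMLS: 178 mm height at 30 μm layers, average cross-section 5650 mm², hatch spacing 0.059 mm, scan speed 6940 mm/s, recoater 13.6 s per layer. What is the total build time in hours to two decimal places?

Layer count = ceil(178 / 0.03) = 5934.
Hatch length per layer = 5650 / 0.059 = 95762.7 mm.
Per-layer scan time: 95762.7 / 6940 → 13.7987 s.
Layer cycle = 13.7987 + 13.6 = 27.3987 s.
Total: 5934 × 27.3987 s = 162583.8858 s → 45.16 hours.

45.16 hours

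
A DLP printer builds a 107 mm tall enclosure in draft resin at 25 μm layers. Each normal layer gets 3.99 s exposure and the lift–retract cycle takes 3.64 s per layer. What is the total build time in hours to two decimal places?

9.07 hours

Layers = ⌈107/0.025⌉ = 4280.
Per-layer time = 3.99 + 3.64 = 7.63 s.
Total = 4280 × 7.63 = 32656.4 s = 9.07 hours.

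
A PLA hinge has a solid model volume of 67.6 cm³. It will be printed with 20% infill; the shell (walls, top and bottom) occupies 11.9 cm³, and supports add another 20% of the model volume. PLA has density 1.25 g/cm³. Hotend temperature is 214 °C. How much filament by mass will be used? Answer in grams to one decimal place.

Infill region = 67.6 − 11.9 = 55.7 cm³.
Infill volume = 0.20 × 55.7 = 11.14 cm³.
Support: 0.20 × 67.6 → 13.52 cm³.
Total extruded = 11.9 + 11.14 + 13.52, so 36.56 cm³.
Mass = 36.56 × 1.25 = 45.7 g.

45.7 g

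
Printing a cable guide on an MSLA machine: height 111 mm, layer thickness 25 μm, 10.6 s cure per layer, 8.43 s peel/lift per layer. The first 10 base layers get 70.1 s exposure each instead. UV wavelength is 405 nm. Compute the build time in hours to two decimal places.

23.64 hours

Layers = ⌈111/0.025⌉ = 4440.
Base layers: 10 × (70.1 + 8.43) → 785.3 s.
Remaining layers: 4430 × (10.6 + 8.43) → 84302.9 s.
Sum: 785.3 + 84302.9 = 85088.2 s → 23.64 hours.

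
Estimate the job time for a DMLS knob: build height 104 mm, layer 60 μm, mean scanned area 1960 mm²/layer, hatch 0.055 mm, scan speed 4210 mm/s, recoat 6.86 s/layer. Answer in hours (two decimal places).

Layer count = ceil(104 / 0.06) = 1734.
Per-layer scan distance = 1960 / 0.055 = 35636.4 mm.
Laser time per layer = 35636.4 / 4210, so 8.4647 s.
Time per layer: 8.4647 + 6.86 → 15.3247 s.
Build time = 1734 × 15.3247 = 26573.0298 s = 7.38 hours.

7.38 hours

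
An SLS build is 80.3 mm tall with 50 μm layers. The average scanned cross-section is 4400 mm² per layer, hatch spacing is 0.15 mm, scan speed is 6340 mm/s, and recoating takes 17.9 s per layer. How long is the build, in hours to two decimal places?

Number of layers: 80.3 / 0.05 → 1606 (rounded up).
Hatch length per layer = 4400 / 0.15 = 29333.3 mm.
Laser time per layer = 29333.3 / 6340, so 4.6267 s.
Layer cycle = 4.6267 + 17.9, so 22.5267 s.
Total: 1606 × 22.5267 s = 36177.8802 s → 10.05 hours.

10.05 hours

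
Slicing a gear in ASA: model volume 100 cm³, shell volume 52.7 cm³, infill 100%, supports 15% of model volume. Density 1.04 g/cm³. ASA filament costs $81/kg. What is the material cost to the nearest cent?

$9.69

Infill region = 100 − 52.7 = 47.3 cm³.
Deposited infill = 1.00 × 47.3 = 47.3 cm³.
Support = 0.15 × 100, so 15 cm³.
Total extruded = 52.7 + 47.3 + 15 = 115 cm³.
Mass: 115 × 1.04 → 119.6 g.
Cost = 119.6 g / 1000 × $81/kg = $9.69.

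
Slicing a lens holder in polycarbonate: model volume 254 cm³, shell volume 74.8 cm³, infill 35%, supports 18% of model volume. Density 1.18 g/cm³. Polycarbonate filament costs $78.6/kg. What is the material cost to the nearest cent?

$17.00

Volume inside the shell = 254 − 74.8, so 179.2 cm³.
Infill volume: 0.35 × 179.2 → 62.72 cm³.
Support = 0.18 × 254, so 45.72 cm³.
Total printed volume: 74.8 + 62.72 + 45.72 → 183.24 cm³.
Mass: 183.24 × 1.18 → 216.2232 g.
At $78.6/kg: 216.2232/1000 × 78.6 = $17.00.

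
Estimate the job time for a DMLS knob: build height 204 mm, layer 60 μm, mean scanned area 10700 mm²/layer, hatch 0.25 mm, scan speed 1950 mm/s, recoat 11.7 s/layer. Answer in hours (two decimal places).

Layer count = ceil(204 / 0.06) = 3400.
Per-layer scan distance = 10700 / 0.25 = 42800 mm.
Scan time per layer = 42800 / 1950 = 21.9487 s.
Layer cycle = 21.9487 + 11.7, so 33.6487 s.
Build time = 3400 × 33.6487 = 114405.58 s = 31.78 hours.

31.78 hours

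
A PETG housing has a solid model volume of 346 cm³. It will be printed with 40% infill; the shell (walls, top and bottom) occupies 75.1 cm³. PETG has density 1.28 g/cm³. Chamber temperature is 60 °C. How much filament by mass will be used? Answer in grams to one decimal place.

234.8 g

Volume inside the shell: 346 − 75.1 → 270.9 cm³.
Infill volume: 0.40 × 270.9 → 108.36 cm³.
Total extruded = 75.1 + 108.36, so 183.46 cm³.
Mass = 183.46 × 1.28 = 234.8288 g.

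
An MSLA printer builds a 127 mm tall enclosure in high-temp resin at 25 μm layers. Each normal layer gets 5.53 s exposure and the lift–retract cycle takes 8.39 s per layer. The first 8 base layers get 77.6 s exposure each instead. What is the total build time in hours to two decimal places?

19.80 hours

Layer count = ceil(127 / 0.025) = 5080.
Burn-in layers = 8 × (77.6 + 8.39) = 687.92 s.
Regular layers = 5072 × (5.53 + 8.39), so 70602.24 s.
Total = 687.92 + 70602.24 = 71290.16 s = 19.80 hours.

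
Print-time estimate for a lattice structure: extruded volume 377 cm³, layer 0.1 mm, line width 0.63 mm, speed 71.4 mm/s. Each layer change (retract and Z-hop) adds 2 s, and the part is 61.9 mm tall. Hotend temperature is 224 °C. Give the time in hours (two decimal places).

Line area = 0.1 × 0.63, so 0.063 mm².
Path length: 377000 mm³ / 0.063 mm² → 5984127 mm.
Extrusion time = 5984127 / 71.4, so 83811.3 s.
Layer count = ceil(61.9 / 0.1) = 619.
Layer-change overhead: 619 × 2 → 1238 s.
Altogether 83811.3 + 1238 = 85049.3 s, i.e. 23.62 hours.

23.62 hours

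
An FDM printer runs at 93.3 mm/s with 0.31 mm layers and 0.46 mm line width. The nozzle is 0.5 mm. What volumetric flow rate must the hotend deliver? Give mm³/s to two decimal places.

Bead cross-section = 0.31 × 0.46, so 0.1426 mm².
Q = v·A = 93.3 × 0.1426 = 13.30 mm³/s.

13.30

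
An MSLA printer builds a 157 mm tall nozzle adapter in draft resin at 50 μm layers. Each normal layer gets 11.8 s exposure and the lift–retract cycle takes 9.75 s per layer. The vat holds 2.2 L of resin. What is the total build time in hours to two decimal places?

Layer count = ceil(157 / 0.05) = 3140.
Each layer takes: 11.8 + 9.75 → 21.55 s.
Build time: 3140 × 21.55 s = 67667 s, i.e. 18.80 hours.

18.80 hours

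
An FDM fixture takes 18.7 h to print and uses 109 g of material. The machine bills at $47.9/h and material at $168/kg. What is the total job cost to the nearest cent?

$914.04

Machine cost = 47.9 × 18.7, so $895.73.
Material cost = 168 × 109/1000, so $18.312.
Total = 895.73 + 18.312 = 914.042 ≈ $914.04.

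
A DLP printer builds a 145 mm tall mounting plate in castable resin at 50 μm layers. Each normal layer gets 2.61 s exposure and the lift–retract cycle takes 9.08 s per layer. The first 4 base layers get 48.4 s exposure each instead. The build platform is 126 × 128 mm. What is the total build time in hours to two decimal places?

9.47 hours

Layers = ⌈145/0.05⌉ = 2900.
Bottom layers = 4 × (48.4 + 9.08), so 229.92 s.
Remaining layers = 2896 × (2.61 + 9.08) = 33854.24 s.
Sum: 229.92 + 33854.24 = 34084.16 s → 9.47 hours.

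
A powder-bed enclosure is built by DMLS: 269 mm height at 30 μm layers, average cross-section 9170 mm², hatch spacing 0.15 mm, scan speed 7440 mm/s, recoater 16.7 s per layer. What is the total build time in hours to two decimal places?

62.06 hours

Layer count = ceil(269 / 0.03) = 8967.
Per-layer scan distance = 9170 / 0.15 = 61133.3 mm.
Per-layer scan time = 61133.3 / 7440 = 8.2168 s.
Per-layer time = 8.2168 + 16.7, so 24.9168 s.
Total: 8967 × 24.9168 s = 223428.9456 s → 62.06 hours.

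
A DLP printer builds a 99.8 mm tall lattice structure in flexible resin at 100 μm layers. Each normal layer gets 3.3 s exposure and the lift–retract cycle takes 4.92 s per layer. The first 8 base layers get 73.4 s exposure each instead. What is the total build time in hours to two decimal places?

Layer count = ceil(99.8 / 0.1) = 998.
Burn-in layers = 8 × (73.4 + 4.92) = 626.56 s.
Normal layers: 990 × (3.3 + 4.92) → 8137.8 s.
Sum: 626.56 + 8137.8 = 8764.36 s → 2.43 hours.

2.43 hours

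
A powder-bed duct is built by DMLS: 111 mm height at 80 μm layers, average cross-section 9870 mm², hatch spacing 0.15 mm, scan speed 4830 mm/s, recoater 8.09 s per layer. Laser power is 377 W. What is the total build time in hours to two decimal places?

8.37 hours

Layer count = ceil(111 / 0.08) = 1388.
Hatch length per layer = 9870 / 0.15, so 65800 mm.
Per-layer scan time = 65800 / 4830, so 13.6232 s.
Layer cycle = 13.6232 + 8.09, so 21.7132 s.
1388 layers × 21.7132 s/layer = 30137.9216 s, i.e. 8.37 hours.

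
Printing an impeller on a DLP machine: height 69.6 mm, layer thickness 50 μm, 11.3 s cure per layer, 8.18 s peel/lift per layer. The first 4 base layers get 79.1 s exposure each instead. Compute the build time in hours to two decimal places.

Layers = ⌈69.6/0.05⌉ = 1392.
Base layers = 4 × (79.1 + 8.18) = 349.12 s.
Remaining layers = 1388 × (11.3 + 8.18) = 27038.24 s.
Total = 349.12 + 27038.24 = 27387.36 s = 7.61 hours.

7.61 hours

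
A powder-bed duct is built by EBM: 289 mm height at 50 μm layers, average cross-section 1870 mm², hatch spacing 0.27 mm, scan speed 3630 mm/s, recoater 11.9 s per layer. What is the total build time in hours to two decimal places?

Layers = ⌈289/0.05⌉ = 5780.
Hatch length per layer: 1870 / 0.27 → 6925.9 mm.
Beam time per layer = 6925.9 / 3630, so 1.908 s.
Time per layer = 1.908 + 11.9 = 13.808 s.
5780 layers × 13.808 s/layer = 79810.24 s, i.e. 22.17 hours.

22.17 hours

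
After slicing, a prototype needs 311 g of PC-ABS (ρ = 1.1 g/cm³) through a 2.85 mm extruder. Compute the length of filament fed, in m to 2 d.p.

Volume = 311 g / 1.1 g·cm⁻³ = 282.7273 cm³ = 282727.3 mm³.
A = π r² = π × 1.425² = 6.3794 mm².
Length = 282727.3 / 6.3794 = 44318.79 mm = 44.32 m.

44.32 m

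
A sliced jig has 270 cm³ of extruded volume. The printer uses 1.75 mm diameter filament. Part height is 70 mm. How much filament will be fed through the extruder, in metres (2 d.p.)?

Cross-section of 1.75 mm filament: π·(1.75/2)² = 2.4053 mm².
Length = 270 cm³ / 2.4053 mm² = 270000 / 2.4053 = 112252.11 mm = 112.25 m.

112.25 m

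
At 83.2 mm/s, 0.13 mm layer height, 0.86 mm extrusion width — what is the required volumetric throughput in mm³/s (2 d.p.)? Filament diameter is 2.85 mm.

Bead cross-section: 0.13 × 0.86 → 0.1118 mm².
Volumetric flow = 83.2 × 0.1118 = 9.30 mm³/s.

9.30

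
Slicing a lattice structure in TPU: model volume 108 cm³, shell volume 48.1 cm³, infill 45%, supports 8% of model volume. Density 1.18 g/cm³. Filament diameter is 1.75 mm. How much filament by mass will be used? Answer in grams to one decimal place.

Interior volume = 108 − 48.1 = 59.9 cm³.
Deposited infill = 0.45 × 59.9, so 26.955 cm³.
Support = 0.08 × 108 = 8.64 cm³.
Total printed volume = 48.1 + 26.955 + 8.64 = 83.695 cm³.
Mass = 83.695 × 1.18 = 98.7601 g.

98.8 g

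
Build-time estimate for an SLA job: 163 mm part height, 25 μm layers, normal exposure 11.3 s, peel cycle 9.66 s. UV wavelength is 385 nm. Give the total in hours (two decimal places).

Layers = ⌈163/0.025⌉ = 6520.
Each layer takes: 11.3 + 9.66 → 20.96 s.
Total = 6520 × 20.96 = 136659.2 s = 37.96 hours.

37.96 hours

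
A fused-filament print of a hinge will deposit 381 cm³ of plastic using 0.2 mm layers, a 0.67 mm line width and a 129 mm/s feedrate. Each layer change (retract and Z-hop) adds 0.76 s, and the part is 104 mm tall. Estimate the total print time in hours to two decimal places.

6.23 hours

Bead cross-section = 0.2 × 0.67, so 0.134 mm².
Toolpath length = 381 cm³ / 0.134 mm² = 381000 / 0.134 = 2843283.6 mm.
Extrusion time = 2843283.6 / 129, so 22041 s.
Number of layers: 104 / 0.2 → 520 (rounded up).
Layer-change overhead = 520 × 0.76, so 395.2 s.
Altogether 22041 + 395.2 = 22436.2 s, i.e. 6.23 hours.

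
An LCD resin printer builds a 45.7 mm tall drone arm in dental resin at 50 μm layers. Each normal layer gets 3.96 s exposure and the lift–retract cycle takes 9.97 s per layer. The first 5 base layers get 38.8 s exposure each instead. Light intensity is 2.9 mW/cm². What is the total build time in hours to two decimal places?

3.59 hours

Layers = ⌈45.7/0.05⌉ = 914.
Base layers: 5 × (38.8 + 9.97) → 243.85 s.
Remaining layers: 909 × (3.96 + 9.97) → 12662.37 s.
Total = 243.85 + 12662.37 = 12906.22 s = 3.59 hours.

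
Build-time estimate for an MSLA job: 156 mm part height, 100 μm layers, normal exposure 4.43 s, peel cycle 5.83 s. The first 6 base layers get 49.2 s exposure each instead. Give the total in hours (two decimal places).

4.52 hours

Layers = ⌈156/0.1⌉ = 1560.
Bottom layers: 6 × (49.2 + 5.83) → 330.18 s.
Normal layers: 1554 × (4.43 + 5.83) → 15944.04 s.
Sum: 330.18 + 15944.04 = 16274.22 s → 4.52 hours.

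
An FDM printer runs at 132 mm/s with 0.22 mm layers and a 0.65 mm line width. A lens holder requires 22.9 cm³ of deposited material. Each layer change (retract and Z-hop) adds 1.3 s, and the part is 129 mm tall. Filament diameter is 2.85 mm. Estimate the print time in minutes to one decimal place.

Bead cross-section = 0.22 × 0.65, so 0.143 mm².
Toolpath length = 22.9 cm³ / 0.143 mm² = 22900 / 0.143 = 160139.9 mm.
Time extruding = 160139.9 / 132, so 1213.2 s.
Layer count = ceil(129 / 0.22) = 587.
Z-hop total = 587 × 1.3 = 763.1 s.
Total = 1213.2 + 763.1 = 1976.3 s = 32.9 minutes.

32.9 minutes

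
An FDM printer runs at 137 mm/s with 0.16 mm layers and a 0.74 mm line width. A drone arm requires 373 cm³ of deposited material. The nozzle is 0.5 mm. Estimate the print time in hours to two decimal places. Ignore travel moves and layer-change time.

Line area: 0.16 × 0.74 → 0.1184 mm².
Toolpath length = 373 cm³ / 0.1184 mm² = 373000 / 0.1184 = 3150337.8 mm.
Time extruding: 3150337.8 / 137 → 22995.2 s.
Converting: 22995.2 s = 6.39 hours.

6.39 hours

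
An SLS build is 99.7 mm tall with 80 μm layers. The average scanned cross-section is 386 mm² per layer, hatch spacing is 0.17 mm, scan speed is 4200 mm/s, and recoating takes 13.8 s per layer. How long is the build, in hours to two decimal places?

Layers = ⌈99.7/0.08⌉ = 1247.
Hatch length per layer: 386 / 0.17 → 2270.6 mm.
Per-layer scan time: 2270.6 / 4200 → 0.5406 s.
Per-layer time: 0.5406 + 13.8 → 14.3406 s.
Total: 1247 × 14.3406 s = 17882.7282 s → 4.97 hours.

4.97 hours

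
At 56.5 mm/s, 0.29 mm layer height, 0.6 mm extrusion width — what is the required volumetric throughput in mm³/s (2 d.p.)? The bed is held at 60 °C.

9.83

A = 0.29 × 0.6, so 0.174 mm².
Volumetric flow = 56.5 × 0.174 = 9.83 mm³/s.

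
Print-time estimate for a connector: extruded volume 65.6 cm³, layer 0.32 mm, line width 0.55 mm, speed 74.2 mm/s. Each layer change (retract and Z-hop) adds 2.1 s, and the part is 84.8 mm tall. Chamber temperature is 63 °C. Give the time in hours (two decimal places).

Bead cross-section = 0.32 × 0.55, so 0.176 mm².
Path length: 65600 mm³ / 0.176 mm² → 372727.3 mm.
Print-move time: 372727.3 / 74.2 → 5023.3 s.
Layers = ⌈84.8/0.32⌉ = 265.
Layer-change overhead: 265 × 2.1 → 556.5 s.
Total = 5023.3 + 556.5 = 5579.8 s = 1.55 hours.

1.55 hours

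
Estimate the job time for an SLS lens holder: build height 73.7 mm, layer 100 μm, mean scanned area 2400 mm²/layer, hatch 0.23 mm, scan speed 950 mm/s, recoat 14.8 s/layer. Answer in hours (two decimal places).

5.28 hours

Layers = ⌈73.7/0.1⌉ = 737.
Hatch length per layer = 2400 / 0.23 = 10434.8 mm.
Scan time per layer: 10434.8 / 950 → 10.984 s.
Per-layer time: 10.984 + 14.8 → 25.784 s.
Build time = 737 × 25.784 = 19002.808 s = 5.28 hours.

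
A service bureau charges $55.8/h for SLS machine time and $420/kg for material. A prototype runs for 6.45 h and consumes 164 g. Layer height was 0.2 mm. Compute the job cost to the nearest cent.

Machine-time cost = 55.8 × 6.45, so $359.91.
Feedstock cost = 420 × 164/1000 = $68.88.
Total = 359.91 + 68.88 = $428.79.

$428.79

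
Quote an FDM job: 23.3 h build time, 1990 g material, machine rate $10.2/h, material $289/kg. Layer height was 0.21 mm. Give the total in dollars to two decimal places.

Machine cost: 10.2 × 23.3 → $237.66.
Feedstock cost = 289 × 1990/1000, so $575.11.
Job cost: 237.66 + 575.11 = $812.77.

$812.77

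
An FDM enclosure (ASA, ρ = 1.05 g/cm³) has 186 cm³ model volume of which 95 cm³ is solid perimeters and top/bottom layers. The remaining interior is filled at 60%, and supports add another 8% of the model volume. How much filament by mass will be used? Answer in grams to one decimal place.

Infill region = 186 − 95, so 91 cm³.
Infill deposited = 0.60 × 91, so 54.6 cm³.
Support = 0.08 × 186 = 14.88 cm³.
Deposited volume = 95 + 54.6 + 14.88, so 164.48 cm³.
Mass: 164.48 × 1.05 → 172.704 g.

172.7 g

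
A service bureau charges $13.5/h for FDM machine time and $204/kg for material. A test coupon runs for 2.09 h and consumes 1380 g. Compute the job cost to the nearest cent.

$309.74

Machine-time cost = 13.5 × 2.09, so $28.215.
Material charge: 204 × 1380/1000 → $281.52.
Job cost: 28.215 + 281.52 = 309.735 ≈ $309.74.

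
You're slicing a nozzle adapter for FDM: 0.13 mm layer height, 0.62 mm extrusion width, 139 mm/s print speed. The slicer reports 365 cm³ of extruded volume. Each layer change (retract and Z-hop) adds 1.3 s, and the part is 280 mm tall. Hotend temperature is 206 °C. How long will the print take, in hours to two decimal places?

9.83 hours

Extrusion cross-section = 0.13 × 0.62 = 0.0806 mm².
Toolpath length = 365 cm³ / 0.0806 mm² = 365000 / 0.0806 = 4528536 mm.
Time extruding = 4528536 / 139 = 32579.4 s.
Layer count = ceil(280 / 0.13) = 2154.
Non-print overhead = 2154 × 1.3 = 2800.2 s.
Total = 32579.4 + 2800.2 = 35379.6 s = 9.83 hours.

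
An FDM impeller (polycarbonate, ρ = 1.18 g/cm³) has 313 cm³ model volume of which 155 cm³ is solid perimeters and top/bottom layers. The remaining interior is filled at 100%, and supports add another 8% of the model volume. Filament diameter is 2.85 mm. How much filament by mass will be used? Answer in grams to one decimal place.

398.9 g

Volume inside the shell = 313 − 155, so 158 cm³.
Deposited infill = 1.00 × 158, so 158 cm³.
Support = 0.08 × 313, so 25.04 cm³.
Total printed volume: 155 + 158 + 25.04 → 338.04 cm³.
Mass: 338.04 × 1.18 → 398.8872 g.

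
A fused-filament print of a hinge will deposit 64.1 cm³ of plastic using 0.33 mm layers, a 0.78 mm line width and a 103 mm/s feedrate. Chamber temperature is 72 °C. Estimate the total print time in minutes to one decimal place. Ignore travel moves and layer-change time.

Bead cross-section: 0.33 × 0.78 → 0.2574 mm².
Toolpath length = 64.1 cm³ / 0.2574 mm² = 64100 / 0.2574 = 249028.7 mm.
Print-move time = 249028.7 / 103, so 2417.8 s.
2417.8 s = 40.3 minutes.

40.3 minutes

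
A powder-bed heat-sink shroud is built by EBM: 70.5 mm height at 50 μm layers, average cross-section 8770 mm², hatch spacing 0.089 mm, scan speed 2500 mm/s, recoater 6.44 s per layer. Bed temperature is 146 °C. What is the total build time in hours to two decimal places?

Layer count = ceil(70.5 / 0.05) = 1410.
Hatch length per layer: 8770 / 0.089 → 98539.3 mm.
Per-layer scan time = 98539.3 / 2500 = 39.4157 s.
Layer cycle = 39.4157 + 6.44 = 45.8557 s.
Total: 1410 × 45.8557 s = 64656.537 s → 17.96 hours.

17.96 hours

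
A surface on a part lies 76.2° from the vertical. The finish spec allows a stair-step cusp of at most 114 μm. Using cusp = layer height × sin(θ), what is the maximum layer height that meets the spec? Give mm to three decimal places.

0.117 mm

t = h_c / sin θ = 0.114 / 0.9711 = 0.117 mm.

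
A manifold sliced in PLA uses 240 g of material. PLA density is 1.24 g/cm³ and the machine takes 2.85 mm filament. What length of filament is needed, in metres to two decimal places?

Extruded volume: 240/1.24 = 193.5484 cm³ (193548.4 mm³).
A = π r² = π × 1.425² = 6.3794 mm².
Length = 193548.4 / 6.3794 = 30339.59 mm = 30.34 m.

30.34 m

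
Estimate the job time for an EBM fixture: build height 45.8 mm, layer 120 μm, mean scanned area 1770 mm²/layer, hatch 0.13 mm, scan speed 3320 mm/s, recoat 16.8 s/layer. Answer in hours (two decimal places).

Number of layers: 45.8 / 0.12 → 382 (rounded up).
Per-layer scan distance: 1770 / 0.13 → 13615.4 mm.
Per-layer scan time = 13615.4 / 3320 = 4.101 s.
Per-layer time = 4.101 + 16.8, so 20.901 s.
Build time = 382 × 20.901 = 7984.182 s = 2.22 hours.

2.22 hours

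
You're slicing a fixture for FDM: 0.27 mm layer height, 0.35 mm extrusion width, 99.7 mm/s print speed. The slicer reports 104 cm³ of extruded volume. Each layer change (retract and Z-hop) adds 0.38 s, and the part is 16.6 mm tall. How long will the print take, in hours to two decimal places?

Line area = 0.27 × 0.35, so 0.0945 mm².
Toolpath length = 104 cm³ / 0.0945 mm² = 104000 / 0.0945 = 1100529.1 mm.
Time extruding = 1100529.1 / 99.7 = 11038.4 s.
Layer count = ceil(16.6 / 0.27) = 62.
Non-print overhead = 62 × 0.38 = 23.56 s.
Total = 11038.4 + 23.56 = 11061.96 s = 3.07 hours.

3.07 hours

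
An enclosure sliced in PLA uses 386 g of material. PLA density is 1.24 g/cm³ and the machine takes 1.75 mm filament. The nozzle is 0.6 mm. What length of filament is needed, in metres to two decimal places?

Volume = 386 g / 1.24 g·cm⁻³ = 311.2903 cm³ = 311290.3 mm³.
Filament cross-section = π × (1.75/2)² = 2.4053 mm².
L = V/A = 311290.3/2.4053 = 129418.49 mm → 129.42 m.

129.42 m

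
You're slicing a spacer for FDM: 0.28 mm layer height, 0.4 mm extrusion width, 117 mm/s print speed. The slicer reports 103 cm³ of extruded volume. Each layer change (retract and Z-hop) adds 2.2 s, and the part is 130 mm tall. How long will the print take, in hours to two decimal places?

2.47 hours

Bead cross-section = 0.28 × 0.4, so 0.112 mm².
Toolpath length = 103 cm³ / 0.112 mm² = 103000 / 0.112 = 919642.9 mm.
Extrusion time: 919642.9 / 117 → 7860.2 s.
Number of layers: 130 / 0.28 → 465 (rounded up).
Non-print overhead: 465 × 2.2 → 1023 s.
Total = 7860.2 + 1023 = 8883.2 s = 2.47 hours.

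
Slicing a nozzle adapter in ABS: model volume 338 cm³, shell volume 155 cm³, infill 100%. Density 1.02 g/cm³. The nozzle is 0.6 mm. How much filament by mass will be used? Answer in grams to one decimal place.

344.8 g

Interior volume = 338 − 155 = 183 cm³.
Infill volume = 1.00 × 183 = 183 cm³.
Deposited volume = 155 + 183, so 338 cm³.
Mass: 338 × 1.02 → 344.76 g.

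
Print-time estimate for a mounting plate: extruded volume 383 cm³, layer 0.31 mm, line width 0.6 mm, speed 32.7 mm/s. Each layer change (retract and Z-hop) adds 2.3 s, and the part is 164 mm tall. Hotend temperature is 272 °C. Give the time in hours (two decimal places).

Extrusion cross-section = 0.31 × 0.6, so 0.186 mm².
Toolpath length = 383 cm³ / 0.186 mm² = 383000 / 0.186 = 2059139.8 mm.
Time extruding: 2059139.8 / 32.7 → 62970.6 s.
Layers = ⌈164/0.31⌉ = 530.
Non-print overhead = 530 × 2.3, so 1219 s.
Altogether 62970.6 + 1219 = 64189.6 s, i.e. 17.83 hours.

17.83 hours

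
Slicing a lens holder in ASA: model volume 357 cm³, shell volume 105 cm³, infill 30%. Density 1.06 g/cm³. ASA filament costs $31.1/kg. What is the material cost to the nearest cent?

Volume inside the shell = 357 − 105 = 252 cm³.
Deposited infill: 0.30 × 252 → 75.6 cm³.
Deposited volume = 105 + 75.6, so 180.6 cm³.
Mass: 180.6 × 1.06 → 191.436 g.
At $31.1/kg: 191.436/1000 × 31.1 = $5.95.

$5.95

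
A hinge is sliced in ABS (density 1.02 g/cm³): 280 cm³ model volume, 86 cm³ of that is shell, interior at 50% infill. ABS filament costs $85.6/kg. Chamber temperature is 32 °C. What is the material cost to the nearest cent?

$15.98

Volume inside the shell = 280 − 86, so 194 cm³.
Infill volume = 0.50 × 194 = 97 cm³.
Deposited volume = 86 + 97, so 183 cm³.
Mass = 183 × 1.02, so 186.66 g.
At $85.6/kg: 186.66/1000 × 85.6 = $15.98.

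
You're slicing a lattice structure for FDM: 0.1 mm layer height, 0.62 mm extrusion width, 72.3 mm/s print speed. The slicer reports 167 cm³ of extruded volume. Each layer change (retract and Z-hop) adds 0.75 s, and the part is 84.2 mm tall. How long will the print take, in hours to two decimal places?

10.52 hours

Line area: 0.1 × 0.62 → 0.062 mm².
Toolpath length = 167 cm³ / 0.062 mm² = 167000 / 0.062 = 2693548.4 mm.
Print-move time = 2693548.4 / 72.3 = 37255.2 s.
Number of layers: 84.2 / 0.1 → 842 (rounded up).
Layer-change overhead = 842 × 0.75 = 631.5 s.
Altogether 37255.2 + 631.5 = 37886.7 s, i.e. 10.52 hours.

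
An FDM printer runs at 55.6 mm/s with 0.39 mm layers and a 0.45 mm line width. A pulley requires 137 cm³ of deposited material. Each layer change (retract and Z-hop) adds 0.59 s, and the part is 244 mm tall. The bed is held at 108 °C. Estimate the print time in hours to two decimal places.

Line area = 0.39 × 0.45, so 0.1755 mm².
Toolpath length = 137 cm³ / 0.1755 mm² = 137000 / 0.1755 = 780626.8 mm.
Time extruding = 780626.8 / 55.6 = 14040.1 s.
Layer count = ceil(244 / 0.39) = 626.
Layer-change overhead = 626 × 0.59 = 369.34 s.
Total = 14040.1 + 369.34 = 14409.44 s = 4.00 hours.

4.00 hours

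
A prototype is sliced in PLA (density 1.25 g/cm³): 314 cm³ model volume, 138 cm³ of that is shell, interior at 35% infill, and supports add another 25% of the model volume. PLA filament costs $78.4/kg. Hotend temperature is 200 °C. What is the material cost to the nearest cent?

Volume inside the shell = 314 − 138 = 176 cm³.
Deposited infill = 0.35 × 176, so 61.6 cm³.
Support = 0.25 × 314 = 78.5 cm³.
Deposited volume = 138 + 61.6 + 78.5 = 278.1 cm³.
Mass = 278.1 × 1.25, so 347.625 g.
Cost = 347.625 g / 1000 × $78.4/kg = $27.25.

$27.25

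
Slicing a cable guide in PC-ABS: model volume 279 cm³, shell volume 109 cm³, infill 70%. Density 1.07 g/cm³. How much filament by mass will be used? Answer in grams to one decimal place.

244.0 g

Interior volume: 279 − 109 → 170 cm³.
Infill deposited: 0.70 × 170 → 119 cm³.
Deposited volume = 109 + 119, so 228 cm³.
Mass = 228 × 1.07 = 243.96 g.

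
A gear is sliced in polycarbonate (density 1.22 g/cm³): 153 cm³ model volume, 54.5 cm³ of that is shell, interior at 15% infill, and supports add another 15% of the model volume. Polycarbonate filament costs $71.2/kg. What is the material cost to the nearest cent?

$8.01

Infill region: 153 − 54.5 → 98.5 cm³.
Infill volume: 0.15 × 98.5 → 14.775 cm³.
Support = 0.15 × 153 = 22.95 cm³.
Deposited volume: 54.5 + 14.775 + 22.95 → 92.225 cm³.
Mass = 92.225 × 1.22, so 112.5145 g.
Cost = 112.5145 g / 1000 × $71.2/kg = $8.01.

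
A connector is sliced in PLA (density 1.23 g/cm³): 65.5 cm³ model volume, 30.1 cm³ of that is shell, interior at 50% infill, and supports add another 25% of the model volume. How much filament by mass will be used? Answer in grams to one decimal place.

78.9 g

Infill region = 65.5 − 30.1 = 35.4 cm³.
Infill deposited = 0.50 × 35.4, so 17.7 cm³.
Support: 0.25 × 65.5 → 16.375 cm³.
Total extruded = 30.1 + 17.7 + 16.375 = 64.175 cm³.
Mass: 64.175 × 1.23 → 78.93525 g.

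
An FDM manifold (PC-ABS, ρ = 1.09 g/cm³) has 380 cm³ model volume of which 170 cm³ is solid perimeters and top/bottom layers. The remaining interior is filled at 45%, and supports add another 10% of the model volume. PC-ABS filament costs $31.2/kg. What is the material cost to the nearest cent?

Infill region: 380 − 170 → 210 cm³.
Deposited infill: 0.45 × 210 → 94.5 cm³.
Support: 0.10 × 380 → 38 cm³.
Total printed volume = 170 + 94.5 + 38, so 302.5 cm³.
Mass: 302.5 × 1.09 → 329.725 g.
Cost = 329.725 g / 1000 × $31.2/kg = $10.29.

$10.29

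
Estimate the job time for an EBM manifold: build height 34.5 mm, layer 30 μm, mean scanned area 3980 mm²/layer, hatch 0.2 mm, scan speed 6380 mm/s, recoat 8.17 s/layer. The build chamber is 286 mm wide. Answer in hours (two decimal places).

Number of layers: 34.5 / 0.03 → 1150 (rounded up).
Scan path per layer = 3980 / 0.2 = 19900 mm.
Per-layer scan time: 19900 / 6380 → 3.1191 s.
Time per layer: 3.1191 + 8.17 → 11.2891 s.
1150 layers × 11.2891 s/layer = 12982.465 s, i.e. 3.61 hours.

3.61 hours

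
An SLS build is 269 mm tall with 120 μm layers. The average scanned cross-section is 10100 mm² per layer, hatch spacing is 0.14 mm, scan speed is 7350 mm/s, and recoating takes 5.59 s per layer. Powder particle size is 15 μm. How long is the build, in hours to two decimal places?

Layers = ⌈269/0.12⌉ = 2242.
Hatch length per layer: 10100 / 0.14 → 72142.9 mm.
Laser time per layer = 72142.9 / 7350 = 9.8154 s.
Per-layer time = 9.8154 + 5.59 = 15.4054 s.
2242 layers × 15.4054 s/layer = 34538.9068 s, i.e. 9.59 hours.

9.59 hours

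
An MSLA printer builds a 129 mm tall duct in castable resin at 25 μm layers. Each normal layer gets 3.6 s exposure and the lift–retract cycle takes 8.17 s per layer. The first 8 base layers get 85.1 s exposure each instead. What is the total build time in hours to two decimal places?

Layers = ⌈129/0.025⌉ = 5160.
Burn-in layers = 8 × (85.1 + 8.17) = 746.16 s.
Normal layers: 5152 × (3.6 + 8.17) → 60639.04 s.
Sum: 746.16 + 60639.04 = 61385.2 s → 17.05 hours.

17.05 hours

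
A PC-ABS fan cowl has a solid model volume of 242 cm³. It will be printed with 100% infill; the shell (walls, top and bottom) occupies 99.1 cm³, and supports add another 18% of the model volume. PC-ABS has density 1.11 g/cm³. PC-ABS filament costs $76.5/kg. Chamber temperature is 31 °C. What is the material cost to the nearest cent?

$24.25

Volume inside the shell = 242 − 99.1 = 142.9 cm³.
Infill deposited = 1.00 × 142.9, so 142.9 cm³.
Support: 0.18 × 242 → 43.56 cm³.
Total printed volume: 99.1 + 142.9 + 43.56 → 285.56 cm³.
Mass: 285.56 × 1.11 → 316.9716 g.
At $76.5/kg: 316.9716/1000 × 76.5 = $24.25.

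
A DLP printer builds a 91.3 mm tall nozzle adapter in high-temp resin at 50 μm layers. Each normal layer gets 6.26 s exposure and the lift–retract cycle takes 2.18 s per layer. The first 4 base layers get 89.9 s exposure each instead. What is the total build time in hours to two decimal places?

4.37 hours

Number of layers: 91.3 / 0.05 → 1826 (rounded up).
Base layers = 4 × (89.9 + 2.18) = 368.32 s.
Normal layers: 1822 × (6.26 + 2.18) → 15377.68 s.
Total = 368.32 + 15377.68 = 15746 s = 4.37 hours.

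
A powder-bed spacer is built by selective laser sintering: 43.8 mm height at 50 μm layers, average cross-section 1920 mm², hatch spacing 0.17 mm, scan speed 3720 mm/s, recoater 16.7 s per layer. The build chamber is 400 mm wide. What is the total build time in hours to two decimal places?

4.80 hours

Layers = ⌈43.8/0.05⌉ = 876.
Per-layer scan distance = 1920 / 0.17 = 11294.1 mm.
Per-layer scan time: 11294.1 / 3720 → 3.036 s.
Layer cycle: 3.036 + 16.7 → 19.736 s.
Build time = 876 × 19.736 = 17288.736 s = 4.80 hours.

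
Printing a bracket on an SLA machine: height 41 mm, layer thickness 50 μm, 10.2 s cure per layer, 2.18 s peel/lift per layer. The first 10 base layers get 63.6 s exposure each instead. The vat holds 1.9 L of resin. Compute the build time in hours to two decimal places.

Number of layers: 41 / 0.05 → 820 (rounded up).
Burn-in layers: 10 × (63.6 + 2.18) → 657.8 s.
Regular layers = 810 × (10.2 + 2.18) = 10027.8 s.
Sum: 657.8 + 10027.8 = 10685.6 s → 2.97 hours.

2.97 hours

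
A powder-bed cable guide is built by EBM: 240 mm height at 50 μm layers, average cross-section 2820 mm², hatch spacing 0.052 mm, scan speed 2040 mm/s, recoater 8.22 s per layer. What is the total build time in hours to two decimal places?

46.40 hours

Layers = ⌈240/0.05⌉ = 4800.
Per-layer scan distance = 2820 / 0.052, so 54230.8 mm.
Per-layer scan time: 54230.8 / 2040 → 26.5837 s.
Per-layer time: 26.5837 + 8.22 → 34.8037 s.
Total: 4800 × 34.8037 s = 167057.76 s → 46.40 hours.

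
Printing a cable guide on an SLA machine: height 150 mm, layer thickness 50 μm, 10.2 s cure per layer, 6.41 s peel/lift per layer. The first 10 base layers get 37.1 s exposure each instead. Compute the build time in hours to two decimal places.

13.92 hours

Layers = ⌈150/0.05⌉ = 3000.
Bottom layers: 10 × (37.1 + 6.41) → 435.1 s.
Normal layers = 2990 × (10.2 + 6.41) = 49663.9 s.
Sum: 435.1 + 49663.9 = 50099 s → 13.92 hours.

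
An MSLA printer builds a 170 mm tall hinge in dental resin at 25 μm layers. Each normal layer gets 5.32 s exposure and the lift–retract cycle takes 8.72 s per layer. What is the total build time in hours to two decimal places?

Layers = ⌈170/0.025⌉ = 6800.
Cycle time = 5.32 + 8.72, so 14.04 s.
Total = 6800 × 14.04 = 95472 s = 26.52 hours.

26.52 hours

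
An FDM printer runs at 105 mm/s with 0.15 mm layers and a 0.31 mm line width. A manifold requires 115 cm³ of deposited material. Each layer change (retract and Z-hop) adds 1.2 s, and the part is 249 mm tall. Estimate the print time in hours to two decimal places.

7.10 hours

Line area = 0.15 × 0.31 = 0.0465 mm².
Toolpath length = 115 cm³ / 0.0465 mm² = 115000 / 0.0465 = 2473118.3 mm.
Time extruding = 2473118.3 / 105 = 23553.5 s.
Layer count = ceil(249 / 0.15) = 1660.
Layer-change overhead: 1660 × 1.2 → 1992 s.
Altogether 23553.5 + 1992 = 25545.5 s, i.e. 7.10 hours.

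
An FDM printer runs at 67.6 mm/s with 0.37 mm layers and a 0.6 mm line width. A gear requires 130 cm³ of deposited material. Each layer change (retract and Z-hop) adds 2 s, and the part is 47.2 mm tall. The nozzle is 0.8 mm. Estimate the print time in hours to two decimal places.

2.48 hours

Line area = 0.37 × 0.6, so 0.222 mm².
Total extruded path = 130000/0.222 = 585585.6 mm.
Extrusion time: 585585.6 / 67.6 → 8662.5 s.
Layer count = ceil(47.2 / 0.37) = 128.
Non-print overhead: 128 × 2 → 256 s.
Total = 8662.5 + 256 = 8918.5 s = 2.48 hours.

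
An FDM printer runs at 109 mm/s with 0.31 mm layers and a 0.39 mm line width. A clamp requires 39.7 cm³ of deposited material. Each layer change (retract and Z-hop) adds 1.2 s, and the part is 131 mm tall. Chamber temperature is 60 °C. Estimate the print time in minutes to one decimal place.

Extrusion cross-section = 0.31 × 0.39, so 0.1209 mm².
Toolpath length = 39.7 cm³ / 0.1209 mm² = 39700 / 0.1209 = 328370.6 mm.
Time extruding: 328370.6 / 109 → 3012.6 s.
Number of layers: 131 / 0.31 → 423 (rounded up).
Layer-change overhead = 423 × 1.2, so 507.6 s.
Altogether 3012.6 + 507.6 = 3520.2 s, i.e. 58.7 minutes.

58.7 minutes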